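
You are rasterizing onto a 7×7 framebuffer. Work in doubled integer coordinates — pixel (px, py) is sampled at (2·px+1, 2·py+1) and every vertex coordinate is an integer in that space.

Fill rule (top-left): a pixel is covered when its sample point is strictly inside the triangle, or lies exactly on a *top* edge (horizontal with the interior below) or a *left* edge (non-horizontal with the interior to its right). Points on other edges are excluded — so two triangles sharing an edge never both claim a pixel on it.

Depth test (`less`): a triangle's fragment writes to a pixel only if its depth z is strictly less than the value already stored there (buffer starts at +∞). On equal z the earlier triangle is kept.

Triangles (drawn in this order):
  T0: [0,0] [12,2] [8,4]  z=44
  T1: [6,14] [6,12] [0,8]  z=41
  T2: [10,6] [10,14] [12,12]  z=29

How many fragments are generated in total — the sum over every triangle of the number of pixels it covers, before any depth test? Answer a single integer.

T0:
  2·area = 32
  edge (0, 0)→(12, 2): d=(12,2) right/bottom  bias=-1
  edge (12, 2)→(8, 4): d=(-4,2) right/bottom  bias=-1
  edge (8, 4)→(0, 0): d=(-8,-4) top-left  bias=+0
    (1,0)@(3, 1): e=[6,22,4] → #
    (2,0)@(5, 1): e=[2,18,12] → #
    (3,0)@(7, 1): e=[-2,14,20] → ·
    (1,1)@(3, 3): e=[30,14,-12] → ·
    (2,1)@(5, 3): e=[26,10,-4] → ·
    (3,1)@(7, 3): e=[22,6,4] → #
    (4,1)@(9, 3): e=[18,2,12] → #
    (5,1)@(11, 3): e=[14,-2,20] → ·
    (3,2)@(7, 5): e=[46,-2,-12] → ·
    (4,2)@(9, 5): e=[42,-6,-4] → ·
  covered (4 px):
    · # # · · · ·
    · · · # # · ·
    · · · · · · ·
    · · · · · · ·
    · · · · · · ·
    · · · · · · ·
    · · · · · · ·
T1:
  2·area = 12  (B↔C swapped to make it positive)
  edge (6, 14)→(0, 8): d=(-6,-6) top-left  bias=+0
  edge (0, 8)→(6, 12): d=(6,4) right/bottom  bias=-1
  edge (6, 12)→(6, 14): d=(0,2) right/bottom  bias=-1
    (0,4)@(1, 9): e=[0,2,10] → #  [on edge]
    (1,4)@(3, 9): e=[12,-6,6] → ·
    (0,5)@(1, 11): e=[-12,14,10] → ·
    (1,5)@(3, 11): e=[0,6,6] → #  [on edge]
    (2,5)@(5, 11): e=[12,-2,2] → ·
    (1,6)@(3, 13): e=[-12,18,6] → ·
    (2,6)@(5, 13): e=[0,10,2] → #  [on edge]
    (3,6)@(7, 13): e=[12,2,-2] → ·
  covered (3 px):
    · · · · · · ·
    · · · · · · ·
    · · · · · · ·
    · · · · · · ·
    # · · · · · ·
    · # · · · · ·
    · · # · · · ·
T2:
  2·area = 16  (B↔C swapped to make it positive)
  edge (10, 6)→(12, 12): d=(2,6) right/bottom  bias=-1
  edge (12, 12)→(10, 14): d=(-2,2) right/bottom  bias=-1
  edge (10, 14)→(10, 6): d=(0,-8) top-left  bias=+0
    (4,1)@(9, 3): e=[0,24,-8] → ·  [on edge]
    (5,4)@(11, 9): e=[0,8,8] → ·  [on edge]
    (5,5)@(11, 11): e=[4,4,8] → #
    (6,5)@(13, 11): e=[-8,0,24] → ·  [on edge]
    (5,6)@(11, 13): e=[8,0,8] → ·  [on edge]
  covered (1 px):
    · · · · · · ·
    · · · · · · ·
    · · · · · · ·
    · · · · · · ·
    · · · · · · ·
    · · · · · # ·
    · · · · · · ·

Final: 8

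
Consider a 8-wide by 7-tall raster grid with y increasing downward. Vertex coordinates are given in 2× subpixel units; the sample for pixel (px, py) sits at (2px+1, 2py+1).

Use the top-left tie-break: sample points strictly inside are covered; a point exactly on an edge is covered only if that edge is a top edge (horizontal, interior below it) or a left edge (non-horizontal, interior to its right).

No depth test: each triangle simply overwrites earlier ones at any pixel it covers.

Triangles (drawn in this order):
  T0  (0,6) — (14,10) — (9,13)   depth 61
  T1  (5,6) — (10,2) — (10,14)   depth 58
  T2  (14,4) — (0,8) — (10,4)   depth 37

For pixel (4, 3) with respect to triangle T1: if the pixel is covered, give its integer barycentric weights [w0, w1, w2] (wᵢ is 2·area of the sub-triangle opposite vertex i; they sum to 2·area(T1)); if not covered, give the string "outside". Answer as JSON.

T0:
  2·area = 62
  edge (0, 6)→(14, 10): d=(14,4) right/bottom  bias=-1
  edge (14, 10)→(9, 13): d=(-5,3) right/bottom  bias=-1
  edge (9, 13)→(0, 6): d=(-9,-7) top-left  bias=+0
    (1,3)@(3, 7): e=[2,48,12] → █
    (2,3)@(5, 7): e=[-6,42,26] → ·
    (1,4)@(3, 9): e=[30,38,-6] → ·
    (2,4)@(5, 9): e=[22,32,8] → █
    (3,4)@(7, 9): e=[14,26,22] → █
    (4,4)@(9, 9): e=[6,20,36] → █
    (5,4)@(11, 9): e=[-2,14,50] → ·
    (2,5)@(5, 11): e=[50,22,-10] → ·
    (3,5)@(7, 11): e=[42,16,4] → █
    (5,5)@(11, 11): e=[26,4,32] → █
    (6,5)@(13, 11): e=[18,-2,46] → ·
    (3,6)@(7, 13): e=[70,6,-14] → ·
    (4,6)@(9, 13): e=[62,0,0] → ·  [on edge]
  covered (7 px):
    · · · · · · · ·
    · · · · · · · ·
    · · · · · · · ·
    · █ · · · · · ·
    · · █ █ █ · · ·
    · · · █ █ █ · ·
    · · · · · · · ·
T1:
  2·area = 60
  edge (5, 6)→(10, 2): d=(5,-4) top-left  bias=+0
  edge (10, 2)→(10, 14): d=(0,12) right/bottom  bias=-1
  edge (10, 14)→(5, 6): d=(-5,-8) top-left  bias=+0
    (4,1)@(9, 3): e=[1,12,47] → █
    (5,1)@(11, 3): e=[9,-12,63] → ·
    (3,2)@(7, 5): e=[3,36,21] → █
    (5,2)@(11, 5): e=[19,-12,53] → ·
    (3,3)@(7, 7): e=[13,36,11] → █
    (5,3)@(11, 7): e=[29,-12,43] → ·
    (3,4)@(7, 9): e=[23,36,1] → █
    (5,4)@(11, 9): e=[39,-12,33] → ·
    (3,5)@(7, 11): e=[33,36,-9] → ·
    (4,5)@(9, 11): e=[41,12,7] → █
    (5,5)@(11, 11): e=[49,-12,23] → ·
    (4,6)@(9, 13): e=[51,12,-3] → ·
  covered (8 px):
    · · · · · · · ·
    · · · · █ · · ·
    · · · █ █ · · ·
    · · · █ █ · · ·
    · · · █ █ · · ·
    · · · · █ · · ·
    · · · · · · · ·
T2:
  2·area = 16
  edge (14, 4)→(0, 8): d=(-14,4) right/bottom  bias=-1
  edge (0, 8)→(10, 4): d=(10,-4) top-left  bias=+0
  edge (10, 4)→(14, 4): d=(4,0) top-left  bias=+0
    (4,2)@(9, 5): e=[6,6,4] → █
    (5,2)@(11, 5): e=[-2,14,4] → ·
    (1,3)@(3, 7): e=[2,2,12] → █
    (2,3)@(5, 7): e=[-6,10,12] → ·
    (4,3)@(9, 7): e=[-22,26,12] → ·
    (1,4)@(3, 9): e=[-26,22,20] → ·
  covered (2 px):
    · · · · · · · ·
    · · · · · · · ·
    · · · · █ · · ·
    · █ · · · · · ·
    · · · · · · · ·
    · · · · · · · ·
    · · · · · · · ·

Result: [12,27,21]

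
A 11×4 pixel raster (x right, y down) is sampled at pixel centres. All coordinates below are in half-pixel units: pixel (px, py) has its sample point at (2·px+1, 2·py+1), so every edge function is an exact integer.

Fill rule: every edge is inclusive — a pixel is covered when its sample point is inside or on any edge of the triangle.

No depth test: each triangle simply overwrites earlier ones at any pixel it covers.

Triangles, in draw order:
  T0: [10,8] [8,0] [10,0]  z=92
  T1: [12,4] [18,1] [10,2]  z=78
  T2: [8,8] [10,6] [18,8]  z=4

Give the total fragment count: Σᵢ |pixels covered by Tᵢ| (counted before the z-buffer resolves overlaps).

T0:
  2·area = 16
  edge (10, 8)→(8, 0): d=(-2,-8) inclusive
  edge (8, 0)→(10, 0): d=(2,0) inclusive
  edge (10, 0)→(10, 8): d=(0,8) inclusive
    (4,0)@(9, 1): e=[6,2,8] → #
    (5,0)@(11, 1): e=[22,2,-8] → ·
    (4,1)@(9, 3): e=[2,6,8] → #
    (5,1)@(11, 3): e=[18,6,-8] → ·
    (4,2)@(9, 5): e=[-2,10,8] → ·
  covered (2 px):
    · · · · # · · · · · ·
    · · · · # · · · · · ·
    · · · · · · · · · · ·
    · · · · · · · · · · ·
T1:
  2·area = 18  (B↔C swapped to make it positive)
  edge (12, 4)→(10, 2): d=(-2,-2) inclusive
  edge (10, 2)→(18, 1): d=(8,-1) inclusive
  edge (18, 1)→(12, 4): d=(-6,3) inclusive
    (4,0)@(9, 1): e=[0,-9,27] → ·  [on edge]
    (5,1)@(11, 3): e=[0,9,9] → #  [on edge]
    (6,1)@(13, 3): e=[4,11,3] → #
    (7,1)@(15, 3): e=[8,13,-3] → ·
    (5,2)@(11, 5): e=[-4,25,-3] → ·
    (6,2)@(13, 5): e=[0,27,-9] → ·  [on edge]
    (7,3)@(15, 7): e=[0,45,-27] → ·  [on edge]
  covered (2 px):
    · · · · · · · · · · ·
    · · · · · # # · · · ·
    · · · · · · · · · · ·
    · · · · · · · · · · ·
T2:
  2·area = 20
  edge (8, 8)→(10, 6): d=(2,-2) inclusive
  edge (10, 6)→(18, 8): d=(8,2) inclusive
  edge (18, 8)→(8, 8): d=(-10,0) inclusive
    (7,0)@(15, 1): e=[0,-50,70] → ·  [on edge]
    (6,1)@(13, 3): e=[0,-30,50] → ·  [on edge]
    (5,2)@(11, 5): e=[0,-10,30] → ·  [on edge]
    (4,3)@(9, 7): e=[0,10,10] → #  [on edge]
    (5,3)@(11, 7): e=[4,6,10] → #
    (6,3)@(13, 7): e=[8,2,10] → #
    (7,3)@(15, 7): e=[12,-2,10] → ·
  covered (3 px):
    · · · · · · · · · · ·
    · · · · · · · · · · ·
    · · · · · · · · · · ·
    · · · · # # # · · · ·

Result: 7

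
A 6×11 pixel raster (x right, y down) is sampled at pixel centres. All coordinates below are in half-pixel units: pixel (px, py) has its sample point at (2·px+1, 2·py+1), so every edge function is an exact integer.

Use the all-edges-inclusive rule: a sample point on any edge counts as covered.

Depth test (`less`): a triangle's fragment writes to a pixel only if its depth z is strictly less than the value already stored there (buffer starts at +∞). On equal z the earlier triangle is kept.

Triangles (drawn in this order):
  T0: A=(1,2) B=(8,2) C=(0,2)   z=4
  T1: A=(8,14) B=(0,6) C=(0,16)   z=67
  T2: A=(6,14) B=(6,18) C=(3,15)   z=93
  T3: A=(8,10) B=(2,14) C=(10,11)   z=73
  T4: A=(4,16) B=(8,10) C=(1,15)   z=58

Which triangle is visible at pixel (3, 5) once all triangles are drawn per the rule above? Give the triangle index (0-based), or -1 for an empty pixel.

T0:
  degenerate (2·area = 0) — covers nothing
T1:
  2·area = 80  (B↔C swapped to make it positive)
  edge (8, 14)→(0, 16): d=(-8,2) inclusive
  edge (0, 16)→(0, 6): d=(0,-10) inclusive
  edge (0, 6)→(8, 14): d=(8,8) inclusive
    (0,3)@(1, 7): e=[70,10,0] → #  [on edge]
    (1,3)@(3, 7): e=[66,30,-16] → ·
    (0,4)@(1, 9): e=[54,10,16] → #
    (1,4)@(3, 9): e=[50,30,0] → #  [on edge]
    (2,4)@(5, 9): e=[46,50,-16] → ·
    (0,5)@(1, 11): e=[38,10,32] → #
    (2,5)@(5, 11): e=[30,50,0] → #  [on edge]
    (3,5)@(7, 11): e=[26,70,-16] → ·
    (0,6)@(1, 13): e=[22,10,48] → #
    (3,6)@(7, 13): e=[10,70,0] → #  [on edge]
    (4,6)@(9, 13): e=[6,90,-16] → ·
    (0,7)@(1, 15): e=[6,10,64] → #
    (4,7)@(9, 15): e=[-10,90,0] → ·  [on edge]
    (5,8)@(11, 17): e=[-30,110,0] → ·  [on edge]
  covered (12 px):
    · · · · · ·
    · · · · · ·
    · · · · · ·
    # · · · · ·
    # # · · · ·
    # # # · · ·
    # # # # · ·
    # # · · · ·
    · · · · · ·
    · · · · · ·
    · · · · · ·
T2:
  2·area = 12
  edge (6, 14)→(6, 18): d=(0,4) inclusive
  edge (6, 18)→(3, 15): d=(-3,-3) inclusive
  edge (3, 15)→(6, 14): d=(3,-1) inclusive
    (0,6)@(1, 13): e=[20,0,-8] → ·  [on edge]
    (4,6)@(9, 13): e=[-12,24,0] → ·  [on edge]
    (1,7)@(3, 15): e=[12,0,0] → #  [on edge]
    (2,7)@(5, 15): e=[4,6,2] → #
    (3,7)@(7, 15): e=[-4,12,4] → ·
    (1,8)@(3, 17): e=[12,-6,6] → ·
    (2,8)@(5, 17): e=[4,0,8] → #  [on edge]
    (3,8)@(7, 17): e=[-4,6,10] → ·
    (2,9)@(5, 19): e=[4,-6,14] → ·
    (3,9)@(7, 19): e=[-4,0,16] → ·  [on edge]
    (4,10)@(9, 21): e=[-12,0,24] → ·  [on edge]
  covered (3 px):
    · · · · · ·
    · · · · · ·
    · · · · · ·
    · · · · · ·
    · · · · · ·
    · · · · · ·
    · · · · · ·
    · # # · · ·
    · · # · · ·
    · · · · · ·
    · · · · · ·
T3:
  2·area = 14  (B↔C swapped to make it positive)
  edge (8, 10)→(10, 11): d=(2,1) inclusive
  edge (10, 11)→(2, 14): d=(-8,3) inclusive
  edge (2, 14)→(8, 10): d=(6,-4) inclusive
    (3,5)@(7, 11): e=[3,9,2] → #
    (4,5)@(9, 11): e=[1,3,10] → #
    (5,5)@(11, 11): e=[-1,-3,18] → ·
    (3,6)@(7, 13): e=[7,-7,14] → ·
    (4,6)@(9, 13): e=[5,-13,22] → ·
  covered (2 px):
    · · · · · ·
    · · · · · ·
    · · · · · ·
    · · · · · ·
    · · · · · ·
    · · · # # ·
    · · · · · ·
    · · · · · ·
    · · · · · ·
    · · · · · ·
    · · · · · ·
T4:
  2·area = 22  (B↔C swapped to make it positive)
  edge (4, 16)→(1, 15): d=(-3,-1) inclusive
  edge (1, 15)→(8, 10): d=(7,-5) inclusive
  edge (8, 10)→(4, 16): d=(-4,6) inclusive
    (3,5)@(7, 11): e=[18,2,2] → #
    (4,5)@(9, 11): e=[20,12,-10] → ·
    (2,6)@(5, 13): e=[10,6,6] → #
    (3,6)@(7, 13): e=[12,16,-6] → ·
    (0,7)@(1, 15): e=[0,0,22] → #  [on edge]
    (1,7)@(3, 15): e=[2,10,10] → #
    (2,7)@(5, 15): e=[4,20,-2] → ·
    (0,8)@(1, 17): e=[-6,14,14] → ·
    (1,8)@(3, 17): e=[-4,24,2] → ·
    (3,8)@(7, 17): e=[0,44,-22] → ·  [on edge]
  covered (4 px):
    · · · · · ·
    · · · · · ·
    · · · · · ·
    · · · · · ·
    · · · · · ·
    · · · # · ·
    · · # · · ·
    # # · · · ·
    · · · · · ·
    · · · · · ·
    · · · · · ·

Z-buffer (winner per pixel, '.' = empty):
  . . . . . .
  . . . . . .
  . . . . . .
  1 . . . . .
  1 1 . . . .
  1 1 1 4 3 .
  1 1 4 1 . .
  4 4 2 . . .
  . . 2 . . .
  . . . . . .
  . . . . . .

Result: 4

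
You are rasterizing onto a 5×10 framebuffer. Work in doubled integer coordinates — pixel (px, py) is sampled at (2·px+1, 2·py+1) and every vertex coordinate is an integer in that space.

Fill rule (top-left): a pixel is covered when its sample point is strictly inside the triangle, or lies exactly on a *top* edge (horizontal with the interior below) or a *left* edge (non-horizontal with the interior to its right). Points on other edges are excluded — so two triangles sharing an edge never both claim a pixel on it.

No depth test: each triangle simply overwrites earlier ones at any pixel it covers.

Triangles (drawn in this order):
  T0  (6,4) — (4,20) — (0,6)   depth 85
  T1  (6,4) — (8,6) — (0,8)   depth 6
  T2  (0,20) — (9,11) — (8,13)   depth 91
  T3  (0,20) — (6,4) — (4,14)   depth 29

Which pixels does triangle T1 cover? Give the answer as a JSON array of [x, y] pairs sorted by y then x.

T0:
  2·area = 92
  edge (6, 4)→(4, 20): d=(-2,16) right/bottom  bias=-1
  edge (4, 20)→(0, 6): d=(-4,-14) top-left  bias=+0
  edge (0, 6)→(6, 4): d=(6,-2) top-left  bias=+0
    (4,1)@(9, 3): e=[-46,138,0] → ·  [on edge]
    (1,2)@(3, 5): e=[46,46,0] → █  [on edge]
    (2,2)@(5, 5): e=[14,74,4] → █
    (3,2)@(7, 5): e=[-18,102,8] → ·
    (0,3)@(1, 7): e=[74,10,8] → █
    (3,3)@(7, 7): e=[-22,94,20] → ·
    (0,4)@(1, 9): e=[70,2,20] → █
    (3,4)@(7, 9): e=[-26,86,32] → ·
    (0,5)@(1, 11): e=[66,-6,32] → ·
    (1,5)@(3, 11): e=[34,22,36] → █
    (3,5)@(7, 11): e=[-30,78,44] → ·
    (1,6)@(3, 13): e=[30,14,48] → █
  covered (12 px):
    · · · · ·
    · · · · ·
    · █ █ · ·
    █ █ █ · ·
    █ █ █ · ·
    · █ █ · ·
    · █ · · ·
    · █ · · ·
    · · · · ·
    · · · · ·
T1:
  2·area = 20
  edge (6, 4)→(8, 6): d=(2,2) right/bottom  bias=-1
  edge (8, 6)→(0, 8): d=(-8,2) right/bottom  bias=-1
  edge (0, 8)→(6, 4): d=(6,-4) top-left  bias=+0
    (1,0)@(3, 1): e=[0,50,-30] → ·  [on edge]
    (2,1)@(5, 3): e=[0,30,-10] → ·  [on edge]
    (2,2)@(5, 5): e=[4,14,2] → █
    (3,2)@(7, 5): e=[0,10,10] → ·  [on edge]
    (1,3)@(3, 7): e=[12,2,6] → █
    (2,3)@(5, 7): e=[8,-2,14] → ·
    (4,3)@(9, 7): e=[0,-10,30] → ·  [on edge]
    (1,4)@(3, 9): e=[16,-14,18] → ·
  covered (2 px):
    · · · · ·
    · · · · ·
    · · █ · ·
    · █ · · ·
    · · · · ·
    · · · · ·
    · · · · ·
    · · · · ·
    · · · · ·
    · · · · ·
T2:
  2·area = 9
  edge (0, 20)→(9, 11): d=(9,-9) top-left  bias=+0
  edge (9, 11)→(8, 13): d=(-1,2) right/bottom  bias=-1
  edge (8, 13)→(0, 20): d=(-8,7) right/bottom  bias=-1
    (4,5)@(9, 11): e=[0,0,9] → ·  [on edge]
    (3,6)@(7, 13): e=[0,2,7] → █  [on edge]
    (4,6)@(9, 13): e=[18,-2,-7] → ·
    (2,7)@(5, 15): e=[0,4,5] → █  [on edge]
    (3,7)@(7, 15): e=[18,0,-9] → ·  [on edge]
    (1,8)@(3, 17): e=[0,6,3] → █  [on edge]
    (2,8)@(5, 17): e=[18,2,-11] → ·
    (0,9)@(1, 19): e=[0,8,1] → █  [on edge]
    (1,9)@(3, 19): e=[18,4,-13] → ·
    (2,9)@(5, 19): e=[36,0,-27] → ·  [on edge]
  covered (4 px):
    · · · · ·
    · · · · ·
    · · · · ·
    · · · · ·
    · · · · ·
    · · · · ·
    · · · █ ·
    · · █ · ·
    · █ · · ·
    █ · · · ·
T3:
  2·area = 28
  edge (0, 20)→(6, 4): d=(6,-16) top-left  bias=+0
  edge (6, 4)→(4, 14): d=(-2,10) right/bottom  bias=-1
  edge (4, 14)→(0, 20): d=(-4,6) right/bottom  bias=-1
    (2,3)@(5, 7): e=[2,4,22] → █
    (3,3)@(7, 7): e=[34,-16,10] → ·
    (2,4)@(5, 9): e=[14,0,14] → ·  [on edge]
    (1,6)@(3, 13): e=[6,12,10] → █
    (2,6)@(5, 13): e=[38,-8,-2] → ·
    (1,7)@(3, 15): e=[18,8,2] → █
    (2,7)@(5, 15): e=[50,-12,-10] → ·
    (1,8)@(3, 17): e=[30,4,-6] → ·
    (1,9)@(3, 19): e=[42,0,-14] → ·  [on edge]
  covered (3 px):
    · · · · ·
    · · · · ·
    · · · · ·
    · · █ · ·
    · · · · ·
    · · · · ·
    · █ · · ·
    · █ · · ·
    · · · · ·
    · · · · ·

Result: [[2,2],[1,3]]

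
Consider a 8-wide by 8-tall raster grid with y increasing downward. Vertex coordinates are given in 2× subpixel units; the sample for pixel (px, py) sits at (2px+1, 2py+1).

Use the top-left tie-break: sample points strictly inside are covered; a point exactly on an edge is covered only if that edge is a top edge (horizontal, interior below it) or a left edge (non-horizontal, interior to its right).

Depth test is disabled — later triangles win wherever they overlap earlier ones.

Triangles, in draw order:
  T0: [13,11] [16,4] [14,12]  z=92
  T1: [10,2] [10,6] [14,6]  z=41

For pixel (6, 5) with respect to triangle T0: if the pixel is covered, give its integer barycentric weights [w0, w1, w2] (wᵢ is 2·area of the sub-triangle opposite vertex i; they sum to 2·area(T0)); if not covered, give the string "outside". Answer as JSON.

T0:
  2·area = 10
  edge (13, 11)→(16, 4): d=(3,-7) top-left  bias=+0
  edge (16, 4)→(14, 12): d=(-2,8) right/bottom  bias=-1
  edge (14, 12)→(13, 11): d=(-1,-1) top-left  bias=+0
    (1,0)@(3, 1): e=[-100,110,0] → ·  [on edge]
    (2,1)@(5, 3): e=[-80,90,0] → ·  [on edge]
    (3,2)@(7, 5): e=[-60,70,0] → ·  [on edge]
    (4,3)@(9, 7): e=[-40,50,0] → ·  [on edge]
    (7,3)@(15, 7): e=[2,2,6] → #
    (5,4)@(11, 9): e=[-20,30,0] → ·  [on edge]
    (7,4)@(15, 9): e=[8,-2,4] → ·
    (6,5)@(13, 11): e=[0,10,0] → #  [on edge]
    (7,5)@(15, 11): e=[14,-6,2] → ·
    (6,6)@(13, 13): e=[6,6,-2] → ·
    (7,6)@(15, 13): e=[20,-10,0] → ·  [on edge]
  covered (2 px):
    · · · · · · · ·
    · · · · · · · ·
    · · · · · · · ·
    · · · · · · · #
    · · · · · · · ·
    · · · · · · # ·
    · · · · · · · ·
    · · · · · · · ·
T1:
  2·area = 16  (B↔C swapped to make it positive)
  edge (10, 2)→(14, 6): d=(4,4) right/bottom  bias=-1
  edge (14, 6)→(10, 6): d=(-4,0) right/bottom  bias=-1
  edge (10, 6)→(10, 2): d=(0,-4) top-left  bias=+0
    (4,0)@(9, 1): e=[0,20,-4] → ·  [on edge]
    (5,1)@(11, 3): e=[0,12,4] → ·  [on edge]
    (5,2)@(11, 5): e=[8,4,4] → #
    (6,2)@(13, 5): e=[0,4,12] → ·  [on edge]
    (5,3)@(11, 7): e=[16,-4,4] → ·
    (7,3)@(15, 7): e=[0,-4,20] → ·  [on edge]
  covered (1 px):
    · · · · · · · ·
    · · · · · · · ·
    · · · · · # · ·
    · · · · · · · ·
    · · · · · · · ·
    · · · · · · · ·
    · · · · · · · ·
    · · · · · · · ·

Result: [10,0,0]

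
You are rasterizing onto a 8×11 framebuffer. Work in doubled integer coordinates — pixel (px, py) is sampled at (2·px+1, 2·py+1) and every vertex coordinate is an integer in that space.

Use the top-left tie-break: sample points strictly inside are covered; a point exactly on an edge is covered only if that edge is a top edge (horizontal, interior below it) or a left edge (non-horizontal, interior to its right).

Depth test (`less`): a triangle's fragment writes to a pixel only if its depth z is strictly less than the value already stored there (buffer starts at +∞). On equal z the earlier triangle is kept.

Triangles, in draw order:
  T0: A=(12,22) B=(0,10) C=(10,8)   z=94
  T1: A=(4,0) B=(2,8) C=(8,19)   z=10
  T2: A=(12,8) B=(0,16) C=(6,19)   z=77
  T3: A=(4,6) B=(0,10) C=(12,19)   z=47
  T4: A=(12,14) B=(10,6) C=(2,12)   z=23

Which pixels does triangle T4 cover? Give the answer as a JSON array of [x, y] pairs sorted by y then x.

T0:
  2·area = 144
  edge (12, 22)→(0, 10): d=(-12,-12) top-left  bias=+0
  edge (0, 10)→(10, 8): d=(10,-2) top-left  bias=+0
  edge (10, 8)→(12, 22): d=(2,14) right/bottom  bias=-1
    (4,0)@(9, 1): e=[216,-72,0] → .  [on edge]
    (7,3)@(15, 7): e=[216,0,-72] → .  [on edge]
    (2,4)@(5, 9): e=[72,0,72] → X  [on edge]
    (3,4)@(7, 9): e=[96,4,44] → X
    (4,4)@(9, 9): e=[120,8,16] → X
    (5,4)@(11, 9): e=[144,12,-12] → .
    (0,5)@(1, 11): e=[0,12,132] → X  [on edge]
    (1,5)@(3, 11): e=[24,16,104] → X
    (5,5)@(11, 11): e=[120,32,-8] → .
    (0,6)@(1, 13): e=[-24,32,136] → .
    (1,6)@(3, 13): e=[0,36,108] → X  [on edge]
    (5,6)@(11, 13): e=[96,52,-4] → .
    (2,7)@(5, 15): e=[0,60,84] → X  [on edge]
    (5,7)@(11, 15): e=[72,72,0] → .  [on edge]
    (3,8)@(7, 17): e=[0,84,60] → X  [on edge]
    (4,9)@(9, 19): e=[0,108,36] → X  [on edge]
    (5,10)@(11, 21): e=[0,132,12] → X  [on edge]
  covered (21 px):
    . . . . . . . .
    . . . . . . . .
    . . . . . . . .
    . . . . . . . .
    . . X X X . . .
    X X X X X . . .
    . X X X X . . .
    . . X X X . . .
    . . . X X X . .
    . . . . X X . .
    . . . . . X . .
T1:
  2·area = 70  (B↔C swapped to make it positive)
  edge (4, 0)→(8, 19): d=(4,19) right/bottom  bias=-1
  edge (8, 19)→(2, 8): d=(-6,-11) top-left  bias=+0
  edge (2, 8)→(4, 0): d=(2,-8) top-left  bias=+0
    (1,2)@(3, 5): e=[39,29,2] → X
    (2,2)@(5, 5): e=[1,51,18] → X
    (3,2)@(7, 5): e=[-37,73,34] → .
    (1,3)@(3, 7): e=[47,17,6] → X
    (3,3)@(7, 7): e=[-29,61,38] → .
    (1,4)@(3, 9): e=[55,5,10] → X
    (3,4)@(7, 9): e=[-21,49,42] → .
    (1,5)@(3, 11): e=[63,-7,14] → .
    (2,5)@(5, 11): e=[25,15,30] → X
    (3,5)@(7, 11): e=[-13,37,46] → .
    (2,6)@(5, 13): e=[33,3,34] → X
    (3,6)@(7, 13): e=[-5,25,50] → .
  covered (10 px):
    . . . . . . . .
    . . . . . . . .
    . X X . . . . .
    . X X . . . . .
    . X X . . . . .
    . . X . . . . .
    . . X . . . . .
    . . . X . . . .
    . . . X . . . .
    . . . . . . . .
    . . . . . . . .
T2:
  2·area = 84  (B↔C swapped to make it positive)
  edge (12, 8)→(6, 19): d=(-6,11) right/bottom  bias=-1
  edge (6, 19)→(0, 16): d=(-6,-3) top-left  bias=+0
  edge (0, 16)→(12, 8): d=(12,-8) top-left  bias=+0
    (5,4)@(11, 9): e=[5,75,4] → X
    (6,4)@(13, 9): e=[-17,81,20] → .
    (4,5)@(9, 11): e=[15,57,12] → X
    (5,5)@(11, 11): e=[-7,63,28] → .
    (2,6)@(5, 13): e=[47,33,4] → X
    (3,6)@(7, 13): e=[25,39,20] → X
    (5,6)@(11, 13): e=[-19,51,52] → .
    (1,7)@(3, 15): e=[57,15,12] → X
    (4,7)@(9, 15): e=[-9,33,60] → .
    (1,8)@(3, 17): e=[45,3,36] → X
    (4,8)@(9, 17): e=[-21,21,84] → .
    (1,9)@(3, 19): e=[33,-9,60] → .
  covered (11 px):
    . . . . . . . .
    . . . . . . . .
    . . . . . . . .
    . . . . . . . .
    . . . . . X . .
    . . . . X . . .
    . . X X X . . .
    . X X X . . . .
    . X X X . . . .
    . . . . . . . .
    . . . . . . . .
T3:
  2·area = 84  (B↔C swapped to make it positive)
  edge (4, 6)→(12, 19): d=(8,13) right/bottom  bias=-1
  edge (12, 19)→(0, 10): d=(-12,-9) top-left  bias=+0
  edge (0, 10)→(4, 6): d=(4,-4) top-left  bias=+0
    (4,0)@(9, 1): e=[-105,189,0] → .  [on edge]
    (3,1)@(7, 3): e=[-63,147,0] → .  [on edge]
    (2,2)@(5, 5): e=[-21,105,0] → .  [on edge]
    (1,3)@(3, 7): e=[21,63,0] → X  [on edge]
    (2,3)@(5, 7): e=[-5,81,8] → .
    (0,4)@(1, 9): e=[63,21,0] → X  [on edge]
    (2,4)@(5, 9): e=[11,57,16] → X
    (3,4)@(7, 9): e=[-15,75,24] → .
    (0,5)@(1, 11): e=[79,-3,8] → .
    (1,5)@(3, 11): e=[53,15,16] → X
    (3,5)@(7, 11): e=[1,51,32] → X
    (4,5)@(9, 11): e=[-25,69,40] → .
  covered (11 px):
    . . . . . . . .
    . . . . . . . .
    . . . . . . . .
    . X . . . . . .
    X X X . . . . .
    . X X X . . . .
    . . X X . . . .
    . . . X X . . .
    . . . . . . . .
    . . . . . . . .
    . . . . . . . .
T4:
  2·area = 76  (B↔C swapped to make it positive)
  edge (12, 14)→(2, 12): d=(-10,-2) top-left  bias=+0
  edge (2, 12)→(10, 6): d=(8,-6) top-left  bias=+0
  edge (10, 6)→(12, 14): d=(2,8) right/bottom  bias=-1
    (4,3)@(9, 7): e=[64,2,10] → X
    (5,3)@(11, 7): e=[68,14,-6] → .
    (3,4)@(7, 9): e=[40,6,30] → X
    (5,4)@(11, 9): e=[48,30,-2] → .
    (2,5)@(5, 11): e=[16,10,50] → X
    (5,5)@(11, 11): e=[28,46,2] → X
    (6,5)@(13, 11): e=[32,58,-14] → .
    (2,6)@(5, 13): e=[-4,26,54] → .
    (3,6)@(7, 13): e=[0,38,38] → X  [on edge]
    (6,6)@(13, 13): e=[12,74,-10] → .
    (3,7)@(7, 15): e=[-20,54,42] → .
    (4,7)@(9, 15): e=[-16,66,26] → .
  covered (10 px):
    . . . . . . . .
    . . . . . . . .
    . . . . . . . .
    . . . . X . . .
    . . . X X . . .
    . . X X X X . .
    . . . X X X . .
    . . . . . . . .
    . . . . . . . .
    . . . . . . . .
    . . . . . . . .

Answer: [[4,3],[3,4],[4,4],[2,5],[3,5],[4,5],[5,5],[3,6],[4,6],[5,6]]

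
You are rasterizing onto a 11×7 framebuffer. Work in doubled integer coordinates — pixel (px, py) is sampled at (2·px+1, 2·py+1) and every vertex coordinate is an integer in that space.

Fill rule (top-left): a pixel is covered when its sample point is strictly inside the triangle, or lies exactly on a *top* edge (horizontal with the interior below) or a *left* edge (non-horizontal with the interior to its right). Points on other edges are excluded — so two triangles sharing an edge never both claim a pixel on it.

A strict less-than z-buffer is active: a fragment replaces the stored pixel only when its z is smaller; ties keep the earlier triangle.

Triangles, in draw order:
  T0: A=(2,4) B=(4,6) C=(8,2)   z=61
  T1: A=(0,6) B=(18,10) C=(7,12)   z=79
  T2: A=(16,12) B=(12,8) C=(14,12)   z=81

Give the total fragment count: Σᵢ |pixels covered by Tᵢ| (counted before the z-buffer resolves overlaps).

T0:
  2·area = 16  (B↔C swapped to make it positive)
  edge (2, 4)→(8, 2): d=(6,-2) top-left  bias=+0
  edge (8, 2)→(4, 6): d=(-4,4) right/bottom  bias=-1
  edge (4, 6)→(2, 4): d=(-2,-2) top-left  bias=+0
    (4,0)@(9, 1): e=[-4,0,20] → .  [on edge]
    (5,0)@(11, 1): e=[0,-8,24] → .  [on edge]
    (0,1)@(1, 3): e=[-8,24,0] → .  [on edge]
    (2,1)@(5, 3): e=[0,8,8] → X  [on edge]
    (3,1)@(7, 3): e=[4,0,12] → .  [on edge]
    (1,2)@(3, 5): e=[8,8,0] → X  [on edge]
    (2,2)@(5, 5): e=[12,0,4] → .  [on edge]
    (1,3)@(3, 7): e=[20,0,-4] → .  [on edge]
    (2,3)@(5, 7): e=[24,-8,0] → .  [on edge]
    (0,4)@(1, 9): e=[28,0,-12] → .  [on edge]
    (3,4)@(7, 9): e=[40,-24,0] → .  [on edge]
    (4,5)@(9, 11): e=[56,-40,0] → .  [on edge]
    (5,6)@(11, 13): e=[72,-56,0] → .  [on edge]
  covered (2 px):
    . . . . . . . . . . .
    . . X . . . . . . . .
    . X . . . . . . . . .
    . . . . . . . . . . .
    . . . . . . . . . . .
    . . . . . . . . . . .
    . . . . . . . . . . .
T1:
  2·area = 80
  edge (0, 6)→(18, 10): d=(18,4) right/bottom  bias=-1
  edge (18, 10)→(7, 12): d=(-11,2) right/bottom  bias=-1
  edge (7, 12)→(0, 6): d=(-7,-6) top-left  bias=+0
    (1,3)@(3, 7): e=[6,63,11] → X
    (2,3)@(5, 7): e=[-2,59,23] → .
    (1,4)@(3, 9): e=[42,41,-3] → .
    (2,4)@(5, 9): e=[34,37,9] → X
    (3,4)@(7, 9): e=[26,33,21] → X
    (4,4)@(9, 9): e=[18,29,33] → X
    (5,4)@(11, 9): e=[10,25,45] → X
    (6,4)@(13, 9): e=[2,21,57] → X
    (7,4)@(15, 9): e=[-6,17,69] → .
    (2,5)@(5, 11): e=[70,15,-5] → .
    (3,5)@(7, 11): e=[62,11,7] → X
    (6,5)@(13, 11): e=[38,-1,43] → .
  covered (9 px):
    . . . . . . . . . . .
    . . . . . . . . . . .
    . . . . . . . . . . .
    . X . . . . . . . . .
    . . X X X X X . . . .
    . . . X X X . . . . .
    . . . . . . . . . . .
T2:
  2·area = 8  (B↔C swapped to make it positive)
  edge (16, 12)→(14, 12): d=(-2,0) right/bottom  bias=-1
  edge (14, 12)→(12, 8): d=(-2,-4) top-left  bias=+0
  edge (12, 8)→(16, 12): d=(4,4) right/bottom  bias=-1
    (2,0)@(5, 1): e=[22,-14,0] → .  [on edge]
    (3,1)@(7, 3): e=[18,-10,0] → .  [on edge]
    (4,2)@(9, 5): e=[14,-6,0] → .  [on edge]
    (5,3)@(11, 7): e=[10,-2,0] → .  [on edge]
    (6,4)@(13, 9): e=[6,2,0] → .  [on edge]
    (7,5)@(15, 11): e=[2,6,0] → .  [on edge]
    (8,6)@(17, 13): e=[-2,10,0] → .  [on edge]
  covered (0 px):
    . . . . . . . . . . .
    . . . . . . . . . . .
    . . . . . . . . . . .
    . . . . . . . . . . .
    . . . . . . . . . . .
    . . . . . . . . . . .
    . . . . . . . . . . .

Result: 11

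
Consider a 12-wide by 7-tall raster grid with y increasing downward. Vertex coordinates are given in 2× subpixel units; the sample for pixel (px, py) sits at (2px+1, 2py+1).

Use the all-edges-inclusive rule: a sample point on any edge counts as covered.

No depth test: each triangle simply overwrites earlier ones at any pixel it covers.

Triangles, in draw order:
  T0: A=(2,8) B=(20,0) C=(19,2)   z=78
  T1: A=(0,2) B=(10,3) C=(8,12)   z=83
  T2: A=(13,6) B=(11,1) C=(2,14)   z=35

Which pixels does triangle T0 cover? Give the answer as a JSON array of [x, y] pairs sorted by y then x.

T0:
  2·area = 28
  edge (2, 8)→(20, 0): d=(18,-8) inclusive
  edge (20, 0)→(19, 2): d=(-1,2) inclusive
  edge (19, 2)→(2, 8): d=(-17,6) inclusive
    (9,0)@(19, 1): e=[10,1,17] → #
    (10,0)@(21, 1): e=[26,-3,5] → ·
    (7,1)@(15, 3): e=[14,7,7] → #
    (8,1)@(17, 3): e=[30,3,-5] → ·
    (9,1)@(19, 3): e=[46,-1,-17] → ·
    (4,2)@(9, 5): e=[2,17,9] → #
    (5,2)@(11, 5): e=[18,13,-3] → ·
    (7,2)@(15, 5): e=[50,5,-27] → ·
    (4,3)@(9, 7): e=[38,15,-25] → ·
  covered (3 px):
    · · · · · · · · · # · ·
    · · · · · · · # · · · ·
    · · · · # · · · · · · ·
    · · · · · · · · · · · ·
    · · · · · · · · · · · ·
    · · · · · · · · · · · ·
    · · · · · · · · · · · ·
T1:
  2·area = 92
  edge (0, 2)→(10, 3): d=(10,1) inclusive
  edge (10, 3)→(8, 12): d=(-2,9) inclusive
  edge (8, 12)→(0, 2): d=(-8,-10) inclusive
    (0,1)@(1, 3): e=[9,81,2] → #
    (1,1)@(3, 3): e=[7,63,22] → #
    (2,1)@(5, 3): e=[5,45,42] → #
    (3,1)@(7, 3): e=[3,27,62] → #
    (4,1)@(9, 3): e=[1,9,82] → #
    (5,1)@(11, 3): e=[-1,-9,102] → ·
    (0,2)@(1, 5): e=[29,77,-14] → ·
    (1,2)@(3, 5): e=[27,59,6] → #
    (5,2)@(11, 5): e=[19,-13,86] → ·
    (1,3)@(3, 7): e=[47,55,-10] → ·
    (2,3)@(5, 7): e=[45,37,10] → #
    (5,3)@(11, 7): e=[39,-17,70] → ·
  covered (13 px):
    · · · · · · · · · · · ·
    # # # # # · · · · · · ·
    · # # # # · · · · · · ·
    · · # # # · · · · · · ·
    · · · # · · · · · · · ·
    · · · · · · · · · · · ·
    · · · · · · · · · · · ·
T2:
  2·area = 71  (B↔C swapped to make it positive)
  edge (13, 6)→(2, 14): d=(-11,8) inclusive
  edge (2, 14)→(11, 1): d=(9,-13) inclusive
  edge (11, 1)→(13, 6): d=(2,5) inclusive
    (5,0)@(11, 1): e=[71,0,0] → #  [on edge]
    (6,0)@(13, 1): e=[55,26,-10] → ·
    (5,1)@(11, 3): e=[49,18,4] → #
    (6,1)@(13, 3): e=[33,44,-6] → ·
    (4,2)@(9, 5): e=[43,10,18] → #
    (6,2)@(13, 5): e=[11,62,-2] → ·
    (3,3)@(7, 7): e=[37,2,32] → #
    (6,3)@(13, 7): e=[-11,80,2] → ·
    (3,4)@(7, 9): e=[15,20,36] → #
    (4,4)@(9, 9): e=[-1,46,26] → ·
    (5,4)@(11, 9): e=[-17,72,16] → ·
    (2,5)@(5, 11): e=[9,12,50] → #
    (7,5)@(15, 11): e=[-71,142,0] → ·  [on edge]
  covered (10 px):
    · · · · · # · · · · · ·
    · · · · · # · · · · · ·
    · · · · # # · · · · · ·
    · · · # # # · · · · · ·
    · · · # · · · · · · · ·
    · · # · · · · · · · · ·
    · # · · · · · · · · · ·

Final: [[9,0],[7,1],[4,2]]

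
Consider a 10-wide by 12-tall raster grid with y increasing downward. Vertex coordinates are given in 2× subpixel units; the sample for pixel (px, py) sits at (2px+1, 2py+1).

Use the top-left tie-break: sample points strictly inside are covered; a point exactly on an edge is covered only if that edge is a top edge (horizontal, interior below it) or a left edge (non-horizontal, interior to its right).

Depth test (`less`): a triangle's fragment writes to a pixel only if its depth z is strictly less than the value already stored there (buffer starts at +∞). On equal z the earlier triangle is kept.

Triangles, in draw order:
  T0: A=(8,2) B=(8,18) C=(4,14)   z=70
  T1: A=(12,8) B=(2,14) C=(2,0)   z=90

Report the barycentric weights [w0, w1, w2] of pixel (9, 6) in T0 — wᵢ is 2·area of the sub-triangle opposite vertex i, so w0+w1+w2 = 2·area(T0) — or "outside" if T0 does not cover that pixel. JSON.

T0:
  2·area = 64
  edge (8, 2)→(8, 18): d=(0,16) right/bottom  bias=-1
  edge (8, 18)→(4, 14): d=(-4,-4) top-left  bias=+0
  edge (4, 14)→(8, 2): d=(4,-12) top-left  bias=+0
    (3,2)@(7, 5): e=[16,48,0] → #  [on edge]
    (4,2)@(9, 5): e=[-16,56,24] → ·
    (3,3)@(7, 7): e=[16,40,8] → #
    (4,3)@(9, 7): e=[-16,48,32] → ·
    (3,4)@(7, 9): e=[16,32,16] → #
    (4,4)@(9, 9): e=[-16,40,40] → ·
    (0,5)@(1, 11): e=[112,0,-48] → ·  [on edge]
    (2,5)@(5, 11): e=[48,16,0] → #  [on edge]
    (4,5)@(9, 11): e=[-16,32,48] → ·
    (1,6)@(3, 13): e=[80,0,-16] → ·  [on edge]
    (2,6)@(5, 13): e=[48,8,8] → #
    (4,6)@(9, 13): e=[-16,24,56] → ·
    (2,7)@(5, 15): e=[48,0,16] → #  [on edge]
    (1,8)@(3, 17): e=[80,-16,0] → ·  [on edge]
    (3,8)@(7, 17): e=[16,0,48] → #  [on edge]
    (4,9)@(9, 19): e=[-16,0,80] → ·  [on edge]
    (5,10)@(11, 21): e=[-48,0,112] → ·  [on edge]
    (0,11)@(1, 23): e=[112,-48,0] → ·  [on edge]
    (6,11)@(13, 23): e=[-80,0,144] → ·  [on edge]
  covered (10 px):
    · · · · · · · · · ·
    · · · · · · · · · ·
    · · · # · · · · · ·
    · · · # · · · · · ·
    · · · # · · · · · ·
    · · # # · · · · · ·
    · · # # · · · · · ·
    · · # # · · · · · ·
    · · · # · · · · · ·
    · · · · · · · · · ·
    · · · · · · · · · ·
    · · · · · · · · · ·
T1:
  2·area = 140
  edge (12, 8)→(2, 14): d=(-10,6) right/bottom  bias=-1
  edge (2, 14)→(2, 0): d=(0,-14) top-left  bias=+0
  edge (2, 0)→(12, 8): d=(10,8) right/bottom  bias=-1
    (1,0)@(3, 1): e=[124,14,2] → #
    (2,0)@(5, 1): e=[112,42,-14] → ·
    (1,1)@(3, 3): e=[104,14,22] → #
    (2,1)@(5, 3): e=[92,42,6] → #
    (3,1)@(7, 3): e=[80,70,-10] → ·
    (1,2)@(3, 5): e=[84,14,42] → #
    (3,2)@(7, 5): e=[60,70,10] → #
    (4,2)@(9, 5): e=[48,98,-6] → ·
    (8,2)@(17, 5): e=[0,210,-70] → ·  [on edge]
    (1,3)@(3, 7): e=[64,14,62] → #
    (4,3)@(9, 7): e=[28,98,14] → #
    (5,3)@(11, 7): e=[16,126,-2] → ·
    (3,5)@(7, 11): e=[0,70,70] → ·  [on edge]
  covered (17 px):
    · # · · · · · · · ·
    · # # · · · · · · ·
    · # # # · · · · · ·
    · # # # # · · · · ·
    · # # # # · · · · ·
    · # # · · · · · · ·
    · # · · · · · · · ·
    · · · · · · · · · ·
    · · · · · · · · · ·
    · · · · · · · · · ·
    · · · · · · · · · ·
    · · · · · · · · · ·

Answer: "outside"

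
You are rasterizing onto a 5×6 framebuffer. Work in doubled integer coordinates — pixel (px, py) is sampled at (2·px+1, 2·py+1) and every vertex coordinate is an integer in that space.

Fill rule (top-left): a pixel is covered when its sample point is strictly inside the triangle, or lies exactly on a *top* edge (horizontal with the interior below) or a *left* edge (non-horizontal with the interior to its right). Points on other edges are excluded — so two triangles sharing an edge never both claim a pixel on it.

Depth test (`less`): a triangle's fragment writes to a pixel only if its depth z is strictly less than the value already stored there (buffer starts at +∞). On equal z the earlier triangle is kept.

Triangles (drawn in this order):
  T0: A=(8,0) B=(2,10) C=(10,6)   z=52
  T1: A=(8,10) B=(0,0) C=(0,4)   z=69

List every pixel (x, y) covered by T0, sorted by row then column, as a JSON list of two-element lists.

T0:
  2·area = 56  (B↔C swapped to make it positive)
  edge (8, 0)→(10, 6): d=(2,6) right/bottom  bias=-1
  edge (10, 6)→(2, 10): d=(-8,4) right/bottom  bias=-1
  edge (2, 10)→(8, 0): d=(6,-10) top-left  bias=+0
    (3,1)@(7, 3): e=[12,36,8] → █
    (4,1)@(9, 3): e=[0,28,28] → ·  [on edge]
    (2,2)@(5, 5): e=[28,28,0] → █  [on edge]
    (4,2)@(9, 5): e=[4,12,40] → █
    (2,3)@(5, 7): e=[32,12,12] → █
    (4,3)@(9, 7): e=[8,-4,52] → ·
    (1,4)@(3, 9): e=[48,4,4] → █
    (2,4)@(5, 9): e=[36,-4,24] → ·
    (3,4)@(7, 9): e=[24,-12,44] → ·
    (1,5)@(3, 11): e=[52,-12,16] → ·
  covered (7 px):
    · · · · ·
    · · · █ ·
    · · █ █ █
    · · █ █ ·
    · █ · · ·
    · · · · ·
T1:
  2·area = 32  (B↔C swapped to make it positive)
  edge (8, 10)→(0, 4): d=(-8,-6) top-left  bias=+0
  edge (0, 4)→(0, 0): d=(0,-4) top-left  bias=+0
  edge (0, 0)→(8, 10): d=(8,10) right/bottom  bias=-1
    (0,1)@(1, 3): e=[14,4,14] → █
    (1,1)@(3, 3): e=[26,12,-6] → ·
    (0,2)@(1, 5): e=[-2,4,30] → ·
    (1,2)@(3, 5): e=[10,12,10] → █
    (2,2)@(5, 5): e=[22,20,-10] → ·
    (1,3)@(3, 7): e=[-6,12,26] → ·
    (2,3)@(5, 7): e=[6,20,6] → █
    (3,3)@(7, 7): e=[18,28,-14] → ·
    (2,4)@(5, 9): e=[-10,20,22] → ·
    (3,4)@(7, 9): e=[2,28,2] → █
    (4,4)@(9, 9): e=[14,36,-18] → ·
    (3,5)@(7, 11): e=[-14,28,18] → ·
  covered (4 px):
    · · · · ·
    █ · · · ·
    · █ · · ·
    · · █ · ·
    · · · █ ·
    · · · · ·

Answer: [[3,1],[2,2],[3,2],[4,2],[2,3],[3,3],[1,4]]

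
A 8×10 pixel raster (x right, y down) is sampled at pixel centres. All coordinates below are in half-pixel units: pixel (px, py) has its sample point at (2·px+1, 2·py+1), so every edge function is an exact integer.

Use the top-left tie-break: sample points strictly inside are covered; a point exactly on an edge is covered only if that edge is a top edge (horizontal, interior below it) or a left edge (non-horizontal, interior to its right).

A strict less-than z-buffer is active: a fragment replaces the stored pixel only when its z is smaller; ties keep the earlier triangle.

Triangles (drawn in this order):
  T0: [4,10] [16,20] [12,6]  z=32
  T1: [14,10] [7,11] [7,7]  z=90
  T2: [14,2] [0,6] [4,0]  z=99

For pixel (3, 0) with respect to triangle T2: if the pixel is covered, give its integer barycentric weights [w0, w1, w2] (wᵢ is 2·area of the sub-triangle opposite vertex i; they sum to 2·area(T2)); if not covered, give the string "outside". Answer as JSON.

T0:
  2·area = 128  (B↔C swapped to make it positive)
  edge (4, 10)→(12, 6): d=(8,-4) top-left  bias=+0
  edge (12, 6)→(16, 20): d=(4,14) right/bottom  bias=-1
  edge (16, 20)→(4, 10): d=(-12,-10) top-left  bias=+0
    (5,3)@(11, 7): e=[4,18,106] → X
    (6,3)@(13, 7): e=[12,-10,126] → .
    (3,4)@(7, 9): e=[4,82,42] → X
    (4,4)@(9, 9): e=[12,54,62] → X
    (6,4)@(13, 9): e=[28,-2,102] → .
    (3,5)@(7, 11): e=[20,90,18] → X
    (6,5)@(13, 11): e=[44,6,78] → X
    (7,5)@(15, 11): e=[52,-22,98] → .
    (3,6)@(7, 13): e=[36,98,-6] → .
    (4,6)@(9, 13): e=[44,70,14] → X
    (7,6)@(15, 13): e=[68,-14,74] → .
    (4,7)@(9, 15): e=[60,78,-10] → .
  covered (16 px):
    . . . . . . . .
    . . . . . . . .
    . . . . . . . .
    . . . . . X . .
    . . . X X X . .
    . . . X X X X .
    . . . . X X X .
    . . . . . X X .
    . . . . . . X X
    . . . . . . . X
T1:
  2·area = 28
  edge (14, 10)→(7, 11): d=(-7,1) right/bottom  bias=-1
  edge (7, 11)→(7, 7): d=(0,-4) top-left  bias=+0
  edge (7, 7)→(14, 10): d=(7,3) right/bottom  bias=-1
    (3,0)@(7, 1): e=[70,0,-42] → .  [on edge]
    (3,1)@(7, 3): e=[56,0,-28] → .  [on edge]
    (3,2)@(7, 5): e=[42,0,-14] → .  [on edge]
    (3,3)@(7, 7): e=[28,0,0] → .  [on edge]
    (3,4)@(7, 9): e=[14,0,14] → X  [on edge]
    (4,4)@(9, 9): e=[12,8,8] → X
    (5,4)@(11, 9): e=[10,16,2] → X
    (6,4)@(13, 9): e=[8,24,-4] → .
    (3,5)@(7, 11): e=[0,0,28] → .  [on edge]
    (4,5)@(9, 11): e=[-2,8,22] → .
    (5,5)@(11, 11): e=[-4,16,16] → .
    (3,6)@(7, 13): e=[-14,0,42] → .  [on edge]
    (3,7)@(7, 15): e=[-28,0,56] → .  [on edge]
    (3,8)@(7, 17): e=[-42,0,70] → .  [on edge]
    (3,9)@(7, 19): e=[-56,0,84] → .  [on edge]
  covered (3 px):
    . . . . . . . .
    . . . . . . . .
    . . . . . . . .
    . . . . . . . .
    . . . X X X . .
    . . . . . . . .
    . . . . . . . .
    . . . . . . . .
    . . . . . . . .
    . . . . . . . .
T2:
  2·area = 68
  edge (14, 2)→(0, 6): d=(-14,4) right/bottom  bias=-1
  edge (0, 6)→(4, 0): d=(4,-6) top-left  bias=+0
  edge (4, 0)→(14, 2): d=(10,2) right/bottom  bias=-1
    (2,0)@(5, 1): e=[50,10,8] → X
    (3,0)@(7, 1): e=[42,22,4] → X
    (4,0)@(9, 1): e=[34,34,0] → .  [on edge]
    (1,1)@(3, 3): e=[30,6,32] → X
    (4,1)@(9, 3): e=[6,42,20] → X
    (5,1)@(11, 3): e=[-2,54,16] → .
    (0,2)@(1, 5): e=[10,2,56] → X
    (2,2)@(5, 5): e=[-6,26,48] → .
    (3,2)@(7, 5): e=[-14,38,44] → .
    (4,2)@(9, 5): e=[-22,50,40] → .
    (0,3)@(1, 7): e=[-18,10,76] → .
    (1,3)@(3, 7): e=[-26,22,72] → .
  covered (8 px):
    . . X X . . . .
    . X X X X . . .
    X X . . . . . .
    . . . . . . . .
    . . . . . . . .
    . . . . . . . .
    . . . . . . . .
    . . . . . . . .
    . . . . . . . .
    . . . . . . . .

Answer: [22,4,42]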